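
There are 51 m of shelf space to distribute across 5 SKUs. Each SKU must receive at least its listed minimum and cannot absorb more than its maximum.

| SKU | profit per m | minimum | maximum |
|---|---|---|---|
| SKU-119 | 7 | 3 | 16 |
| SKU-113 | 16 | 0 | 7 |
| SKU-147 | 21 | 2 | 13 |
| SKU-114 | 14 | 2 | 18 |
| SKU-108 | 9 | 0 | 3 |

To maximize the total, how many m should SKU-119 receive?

10

Meeting every minimum uses 3+0+2+2+0 = 7 m, leaving 44.
Highest profit per m first: SKU-147 21 > SKU-113 16 > SKU-114 14 > SKU-108 9 > SKU-119 7.
SKU-147 takes 11 more to reach its cap of 13 ; 33 left.
Give SKU-113 7 more to hit its cap of 7 ; 26 left.
Give SKU-114 16 more to hit its cap of 18 ; 10 left.
SKU-108 takes 3 more to reach its cap of 3 ; 7 left.
SKU-119: +7 (room for 13) → 10. Pool exhausted.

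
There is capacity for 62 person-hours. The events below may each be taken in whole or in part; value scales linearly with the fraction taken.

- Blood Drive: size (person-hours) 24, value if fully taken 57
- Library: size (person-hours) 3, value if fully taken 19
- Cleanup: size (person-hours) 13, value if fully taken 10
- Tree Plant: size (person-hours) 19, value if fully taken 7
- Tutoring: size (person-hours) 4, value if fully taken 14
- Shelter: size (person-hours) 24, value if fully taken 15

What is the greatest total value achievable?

111.25

Sort by value density: Library 19/3≈6.33, Tutoring 14/4≈3.5, Blood Drive 57/24≈2.38, Cleanup 10/13≈0.769, Shelter 15/24≈0.625, Tree Plant 7/19≈0.368.
Library: take in full, 3 person-hours for value 19 → 59 left.
Take all of Tutoring (4 person-hours, value 14) → 55 person-hours left.
All 24 person-hours of Blood Drive fit (value 57) → 31 remain.
Take all of Cleanup (13 person-hours, value 10) → 18 person-hours left.
Only 18 person-hours remain; take 18/24 of Shelter for value 15×18/24 = 11.25.
Total value = 111.25.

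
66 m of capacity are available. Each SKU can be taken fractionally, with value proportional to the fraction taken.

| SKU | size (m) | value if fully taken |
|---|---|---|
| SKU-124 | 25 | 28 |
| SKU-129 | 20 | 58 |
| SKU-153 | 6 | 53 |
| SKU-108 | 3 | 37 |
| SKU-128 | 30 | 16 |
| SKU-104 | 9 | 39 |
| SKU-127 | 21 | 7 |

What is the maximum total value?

Rank by value-to-size ratio: SKU-108 37/3≈12.3, SKU-153 53/6≈8.83, SKU-104 39/9≈4.33, SKU-129 58/20≈2.9, SKU-124 28/25≈1.12, SKU-128 16/30≈0.533, SKU-127 7/21≈0.333.
All 3 m of SKU-108 fit (value 37) — 63 remain.
SKU-153: take in full, 6 m for value 53 — 57 left.
SKU-104: take in full, 9 m for value 39 — 48 left.
SKU-129: take in full, 20 m for value 58 — 28 left.
All 25 m of SKU-124 fit (value 28) — 3 remain.
Only 3 m remain; take 3/30 of SKU-128 for value 16×3/30 = 1.6.
Total value = 216.6.

216.6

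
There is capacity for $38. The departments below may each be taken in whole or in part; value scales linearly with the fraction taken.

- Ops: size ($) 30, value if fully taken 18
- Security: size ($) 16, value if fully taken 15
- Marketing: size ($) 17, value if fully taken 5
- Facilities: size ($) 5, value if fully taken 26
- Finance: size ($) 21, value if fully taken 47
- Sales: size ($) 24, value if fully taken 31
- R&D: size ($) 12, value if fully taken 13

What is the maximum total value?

88.5

Rank by value-to-size ratio: Facilities 26/5≈5.2, Finance 47/21≈2.24, Sales 31/24≈1.29, R&D 13/12≈1.08, Security 15/16≈0.938, Ops 18/30≈0.6, Marketing 5/17≈0.294.
Take all of Facilities (5 $, value 26) — 33 $ left.
Take all of Finance (21 $, value 47) — 12 $ left.
Only 12 $ remain; take 12/24 of Sales for value 31×12/24 = 15.5.
Total value = 88.5.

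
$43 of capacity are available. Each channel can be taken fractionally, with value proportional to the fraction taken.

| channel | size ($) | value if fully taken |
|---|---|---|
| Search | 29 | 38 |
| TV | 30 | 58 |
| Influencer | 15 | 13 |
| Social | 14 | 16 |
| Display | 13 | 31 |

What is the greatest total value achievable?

89

Best value per unit of size first: Display 31/13≈2.38, TV 58/30≈1.93, Search 38/29≈1.31, Social 16/14≈1.14, Influencer 13/15≈0.867.
Take all of Display (13 $, value 31) → 30 $ left.
TV: take in full, 30 $ for value 58 → 0 left.
Total value = 89.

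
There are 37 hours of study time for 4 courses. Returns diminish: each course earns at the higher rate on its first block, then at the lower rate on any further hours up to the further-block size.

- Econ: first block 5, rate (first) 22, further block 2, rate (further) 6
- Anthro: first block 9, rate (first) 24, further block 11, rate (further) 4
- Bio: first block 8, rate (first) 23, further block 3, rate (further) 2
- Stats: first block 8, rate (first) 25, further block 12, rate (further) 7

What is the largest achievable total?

Order all 8 blocks by rate: Stats/T1 25 > Anthro/T1 24 > Bio/T1 23 > Econ/T1 22 > Stats/T2 7 > Econ/T2 6 > Anthro/T2 4 > Bio/T2 2.
Stats T1 at 25: fill all 8 — 29 left.
Anthro T1 at 24: fill all 9 — 20 left.
Bio/T1 (23): +8 — 12 left.
Econ T1 at 22: fill all 5 — 7 left.
7 remain; put them into Stats T2 at 7.
Total = 25×8 + 24×9 + 23×8 + 22×5 + 7×7 = 759.

759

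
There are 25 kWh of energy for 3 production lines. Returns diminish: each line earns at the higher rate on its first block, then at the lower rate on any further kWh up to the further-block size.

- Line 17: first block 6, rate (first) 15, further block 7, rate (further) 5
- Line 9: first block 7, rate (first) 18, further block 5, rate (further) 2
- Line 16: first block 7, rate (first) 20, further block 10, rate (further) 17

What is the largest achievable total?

451

Rank every tier by rate: Line 16/first 20 > Line 9/first 18 > Line 16/second 17 > Line 17/first 15 > Line 17/second 5 > Line 9/second 2.
Line 16 first at 20: fill all 7 — 18 left.
Fill Line 9 first block (7 at 18) — 11 left.
Line 16/second (17): +10 — 1 left.
Line 17 first at 15: only 1 left, fill 1.
Total = 20×7 + 18×7 + 17×10 + 15×1 = 451.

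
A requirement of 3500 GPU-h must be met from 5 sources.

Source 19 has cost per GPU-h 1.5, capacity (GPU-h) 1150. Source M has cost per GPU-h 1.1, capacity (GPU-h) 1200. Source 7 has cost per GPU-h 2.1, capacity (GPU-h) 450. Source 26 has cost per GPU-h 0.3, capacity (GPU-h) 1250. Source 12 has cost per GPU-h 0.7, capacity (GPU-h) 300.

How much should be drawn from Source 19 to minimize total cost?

Fill from the cheapest source first.
Source 26 at 0.3: take all 1250 GPU-h — 2250 still needed.
Take 300 from Source 12 at 0.7 — need 1950 more.
Take 1200 from Source M at 1.1 — need 750 more.
Source 19 at 1.5: take 750 of its 1150 — requirement met.
Source 7: unused.

750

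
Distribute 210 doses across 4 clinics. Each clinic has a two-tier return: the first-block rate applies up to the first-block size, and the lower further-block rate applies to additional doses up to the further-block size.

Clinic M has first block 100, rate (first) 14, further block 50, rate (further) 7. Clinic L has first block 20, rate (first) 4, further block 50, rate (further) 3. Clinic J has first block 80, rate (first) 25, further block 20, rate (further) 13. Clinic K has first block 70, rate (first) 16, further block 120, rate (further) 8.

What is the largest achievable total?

3960

Treat each block as its own option and order by rate: Clinic J/first 25 > Clinic K/first 16 > Clinic M/first 14 > Clinic J/second 13 > Clinic K/second 8 > Clinic M/second 7 > Clinic L/first 4 > Clinic L/second 3.
Clinic J/first (25): +80 → 130 left.
Fill Clinic K first block (70 at 16) → 60 left.
Clinic M/first: +60 of 100 at 14; pool empty.
Total = 25×80 + 16×70 + 14×60 = 3960.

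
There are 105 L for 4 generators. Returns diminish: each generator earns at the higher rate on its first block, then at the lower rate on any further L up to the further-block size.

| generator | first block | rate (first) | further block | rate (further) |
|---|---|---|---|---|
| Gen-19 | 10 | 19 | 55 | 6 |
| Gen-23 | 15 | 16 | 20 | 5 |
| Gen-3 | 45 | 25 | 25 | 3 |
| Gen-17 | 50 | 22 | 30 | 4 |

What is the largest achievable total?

2415

Treat each block as its own option and order by rate: Gen-3/tier1 25 > Gen-17/tier1 22 > Gen-19/tier1 19 > Gen-23/tier1 16 > Gen-19/tier2 6 > Gen-23/tier2 5 > Gen-17/tier2 4 > Gen-3/tier2 3.
Fill Gen-3 tier1 block (45 at 25) → 60 left.
Gen-17 tier1 at 22: fill all 50 → 10 left.
Fill Gen-19 tier1 block (10 at 19) → 0 left.
Total = 25×45 + 22×50 + 19×10 = 2415.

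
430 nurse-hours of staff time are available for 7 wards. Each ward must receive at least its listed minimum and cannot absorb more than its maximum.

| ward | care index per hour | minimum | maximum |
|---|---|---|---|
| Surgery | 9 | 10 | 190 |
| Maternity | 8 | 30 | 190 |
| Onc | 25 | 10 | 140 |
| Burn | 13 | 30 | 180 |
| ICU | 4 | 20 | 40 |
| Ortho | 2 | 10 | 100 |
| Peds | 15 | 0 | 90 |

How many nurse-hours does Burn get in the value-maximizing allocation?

Meeting every minimum uses 10+30+10+30+20+10+0 = 110 nurse-hours, leaving 320.
Order the wards by care index per hour: Onc 25 > Peds 15 > Burn 13 > Surgery 9 > Maternity 8 > ICU 4 > Ortho 2.
Onc takes 130 more to reach its cap of 140 → 190 left.
Peds takes 90 more to reach its cap of 90 → 100 left.
Burn: +100 (room for 150) → 130. Pool exhausted.

130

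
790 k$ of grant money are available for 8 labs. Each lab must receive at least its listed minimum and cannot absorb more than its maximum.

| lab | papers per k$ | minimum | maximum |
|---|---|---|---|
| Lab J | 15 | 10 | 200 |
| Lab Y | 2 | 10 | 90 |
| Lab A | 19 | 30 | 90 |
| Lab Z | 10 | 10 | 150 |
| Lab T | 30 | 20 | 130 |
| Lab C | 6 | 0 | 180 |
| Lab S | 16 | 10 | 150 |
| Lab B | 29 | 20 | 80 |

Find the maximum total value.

Meeting every minimum uses 10+10+30+10+20+0+10+20 = 110 k$, leaving 680.
Order the labs by papers per k$: Lab T 30 > Lab B 29 > Lab A 19 > Lab S 16 > Lab J 15 > Lab Z 10 > Lab C 6 > Lab Y 2.
Give Lab T 110 more to hit its cap of 130 — 570 left.
Give Lab B 60 more to hit its cap of 80 — 510 left.
Give Lab A 60 more to hit its cap of 90 — 450 left.
Lab S takes 140 more to reach its cap of 150 — 310 left.
Lab J: +190 to 200 (cap) — 120 left.
Lab Z has room for 140 more but only 120 remain, so it gets 130.
Total = 15×200 + 2×10 + 19×90 + 10×130 + 30×130 + 16×150 + 29×80 = 14650.

14650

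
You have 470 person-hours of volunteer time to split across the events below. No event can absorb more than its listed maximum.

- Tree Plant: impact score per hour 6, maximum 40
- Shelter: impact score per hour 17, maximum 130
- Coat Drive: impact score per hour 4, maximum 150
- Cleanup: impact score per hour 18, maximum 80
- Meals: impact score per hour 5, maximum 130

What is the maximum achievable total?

Highest impact score per hour first: Cleanup 18 > Shelter 17 > Tree Plant 6 > Meals 5 > Coat Drive 4.
Give Cleanup 80 to hit its cap of 80 ; 390 left.
Shelter takes 130 to reach its cap of 130 ; 260 left.
Tree Plant: +40 to 40 (cap) ; 220 left.
Meals takes 130 to reach its cap of 130 ; 90 left.
Only 90 left; Coat Drive takes them to reach 90.
Total = 6×40 + 17×130 + 4×90 + 18×80 + 5×130 = 4900.

4900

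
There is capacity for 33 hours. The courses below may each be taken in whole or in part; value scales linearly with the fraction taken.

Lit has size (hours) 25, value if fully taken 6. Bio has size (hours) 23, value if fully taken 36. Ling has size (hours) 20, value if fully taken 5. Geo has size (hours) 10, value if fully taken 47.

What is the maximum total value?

83

Sort by value density: Geo 47/10≈4.7, Bio 36/23≈1.57, Ling 5/20≈0.25, Lit 6/25≈0.24.
Take all of Geo (10 hours, value 47) → 23 hours left.
Take all of Bio (23 hours, value 36) → 0 hours left.
Total value = 83.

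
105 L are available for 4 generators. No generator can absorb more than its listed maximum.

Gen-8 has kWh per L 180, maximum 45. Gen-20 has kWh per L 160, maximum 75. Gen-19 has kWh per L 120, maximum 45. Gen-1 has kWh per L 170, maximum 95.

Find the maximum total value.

Highest kWh per L first: Gen-8 180 > Gen-1 170 > Gen-20 160 > Gen-19 120.
Gen-8 takes 45 to reach its cap of 45 → 60 left.
Gen-1 has room for 95 but only 60 remain, so it gets 60.
Total = 180×45 + 170×60 = 18300.

18300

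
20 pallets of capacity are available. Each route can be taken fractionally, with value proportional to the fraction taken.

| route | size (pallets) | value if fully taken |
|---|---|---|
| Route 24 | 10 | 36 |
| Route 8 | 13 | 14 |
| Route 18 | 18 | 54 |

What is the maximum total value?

66

Rank by value-to-size ratio: Route 24 36/10≈3.6, Route 18 54/18≈3, Route 8 14/13≈1.08.
All 10 pallets of Route 24 fit (value 36) — 10 remain.
Only 10 pallets remain; take 10/18 of Route 18 for value 54×10/18 = 30.
Total value = 66.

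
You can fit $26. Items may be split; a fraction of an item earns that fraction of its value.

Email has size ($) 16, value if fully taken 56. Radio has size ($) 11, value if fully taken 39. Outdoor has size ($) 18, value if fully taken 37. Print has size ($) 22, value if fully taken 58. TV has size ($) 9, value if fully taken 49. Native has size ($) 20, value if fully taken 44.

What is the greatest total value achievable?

109

Sort by value density: TV 49/9≈5.44, Radio 39/11≈3.55, Email 56/16≈3.5, Print 58/22≈2.64, Native 44/20≈2.2, Outdoor 37/18≈2.06.
All 9 $ of TV fit (value 49) — 17 remain.
Radio: take in full, 11 $ for value 39 — 6 left.
Fill the last 6 $ with part of Email: 6/16 of it earns 21.
Total value = 109.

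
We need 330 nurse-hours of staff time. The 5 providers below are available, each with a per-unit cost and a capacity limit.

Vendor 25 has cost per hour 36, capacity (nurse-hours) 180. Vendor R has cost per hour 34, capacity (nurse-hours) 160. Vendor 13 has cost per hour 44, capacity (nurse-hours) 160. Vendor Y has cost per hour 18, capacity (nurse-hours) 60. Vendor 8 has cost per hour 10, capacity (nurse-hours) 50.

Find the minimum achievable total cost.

9180

Fill from the cheapest provider first.
Vendor 8 at 10: take all 50 nurse-hours — 280 still needed.
Vendor Y at 18: take all 60 nurse-hours — 220 still needed.
Take 160 from Vendor R at 34 — need 60 more.
Take 60 from Vendor 25 at 36 to finish.
Vendor 13: unused.
Cost = 50×10 + 60×18 + 160×34 + 60×36 = 9180.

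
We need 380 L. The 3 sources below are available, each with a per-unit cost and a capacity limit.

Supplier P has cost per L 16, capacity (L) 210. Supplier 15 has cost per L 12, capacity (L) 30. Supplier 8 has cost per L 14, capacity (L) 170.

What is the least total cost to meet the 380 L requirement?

5620

Fill from the cheapest source first.
Take 30 from Supplier 15 at 12 → need 350 more.
Take 170 from Supplier 8 at 14 → need 180 more.
Supplier P at 16: take 180 of its 210 → requirement met.
Cost = 30×12 + 170×14 + 180×16 = 5620.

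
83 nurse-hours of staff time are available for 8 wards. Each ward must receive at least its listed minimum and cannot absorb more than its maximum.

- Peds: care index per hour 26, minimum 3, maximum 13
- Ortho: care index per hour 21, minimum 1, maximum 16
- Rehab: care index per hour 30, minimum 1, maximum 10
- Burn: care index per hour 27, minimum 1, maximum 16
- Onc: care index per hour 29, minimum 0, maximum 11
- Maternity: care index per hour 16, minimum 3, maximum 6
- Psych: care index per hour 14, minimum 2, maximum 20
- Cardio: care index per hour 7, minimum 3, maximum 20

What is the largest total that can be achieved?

Meeting every minimum uses 3+1+1+1+0+3+2+3 = 14 nurse-hours, leaving 69.
Order the wards by care index per hour: Rehab 30 > Onc 29 > Burn 27 > Peds 26 > Ortho 21 > Maternity 16 > Psych 14 > Cardio 7.
Rehab: +9 to 10 (cap) — 60 left.
Onc takes 11 more to reach its cap of 11 — 49 left.
Give Burn 15 more to hit its cap of 16 — 34 left.
Give Peds 10 more to hit its cap of 13 — 24 left.
Ortho: +15 to 16 (cap) — 9 left.
Give Maternity 3 more to hit its cap of 6 — 6 left.
Psych: +6 (room for 18) → 8. Pool exhausted.
Total = 26×13 + 21×16 + 30×10 + 27×16 + 29×11 + 16×6 + 14×8 + 7×3 = 1954.

1954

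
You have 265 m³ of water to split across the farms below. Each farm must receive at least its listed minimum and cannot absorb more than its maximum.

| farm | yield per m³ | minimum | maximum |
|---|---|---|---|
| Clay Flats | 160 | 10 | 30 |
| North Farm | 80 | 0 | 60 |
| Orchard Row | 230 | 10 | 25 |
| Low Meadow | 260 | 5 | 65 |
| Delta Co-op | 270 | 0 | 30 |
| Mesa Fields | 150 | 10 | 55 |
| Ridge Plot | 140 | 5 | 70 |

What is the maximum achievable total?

Meeting every minimum uses 10+0+10+5+0+10+5 = 40 m³, leaving 225.
Highest yield per m³ first: Delta Co-op 270 > Low Meadow 260 > Orchard Row 230 > Clay Flats 160 > Mesa Fields 150 > Ridge Plot 140 > North Farm 80.
Delta Co-op takes 30 more to reach its cap of 30 ; 195 left.
Low Meadow takes 60 more to reach its cap of 65 ; 135 left.
Give Orchard Row 15 more to hit its cap of 25 ; 120 left.
Give Clay Flats 20 more to hit its cap of 30 ; 100 left.
Mesa Fields takes 45 more to reach its cap of 55 ; 55 left.
Only 55 left; Ridge Plot takes them to reach 60.
Total = 160×30 + 230×25 + 260×65 + 270×30 + 150×55 + 140×60 = 52200.

52200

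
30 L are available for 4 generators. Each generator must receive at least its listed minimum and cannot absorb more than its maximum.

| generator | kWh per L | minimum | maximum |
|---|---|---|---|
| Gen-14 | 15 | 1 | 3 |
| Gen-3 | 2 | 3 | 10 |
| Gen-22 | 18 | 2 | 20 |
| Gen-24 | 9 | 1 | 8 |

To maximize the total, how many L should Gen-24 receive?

Meeting every minimum uses 1+3+2+1 = 7 L, leaving 23.
Highest kWh per L first: Gen-22 18 > Gen-14 15 > Gen-24 9 > Gen-3 2.
Give Gen-22 18 more to hit its cap of 20 — 5 left.
Gen-14: +2 to 3 (cap) — 3 left.
Gen-24: +3 (room for 7) → 4. Pool exhausted.

4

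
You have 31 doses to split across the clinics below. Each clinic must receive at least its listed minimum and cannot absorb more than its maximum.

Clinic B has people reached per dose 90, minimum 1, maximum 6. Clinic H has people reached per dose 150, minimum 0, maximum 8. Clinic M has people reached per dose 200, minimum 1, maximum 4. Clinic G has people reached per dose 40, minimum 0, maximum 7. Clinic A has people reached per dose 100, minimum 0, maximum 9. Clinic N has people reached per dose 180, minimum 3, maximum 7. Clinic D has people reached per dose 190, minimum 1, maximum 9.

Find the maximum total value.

Meeting every minimum uses 1+0+1+0+0+3+1 = 6 doses, leaving 25.
Rank by people reached per dose: Clinic M 200 > Clinic D 190 > Clinic N 180 > Clinic H 150 > Clinic A 100 > Clinic B 90 > Clinic G 40.
Clinic M takes 3 more to reach its cap of 4 ; 22 left.
Clinic D takes 8 more to reach its cap of 9 ; 14 left.
Clinic N: +4 to 7 (cap) ; 10 left.
Clinic H: +8 to 8 (cap) ; 2 left.
Clinic A: +2 (room for 9) → 2. Pool exhausted.
Total = 90×1 + 150×8 + 200×4 + 100×2 + 180×7 + 190×9 = 5260.

5260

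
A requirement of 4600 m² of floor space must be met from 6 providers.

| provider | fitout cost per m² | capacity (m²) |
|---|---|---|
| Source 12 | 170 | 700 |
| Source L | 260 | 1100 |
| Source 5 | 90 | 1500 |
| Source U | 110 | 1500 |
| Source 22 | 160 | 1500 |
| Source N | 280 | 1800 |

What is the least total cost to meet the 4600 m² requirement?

Fill from the cheapest provider first.
Source 5 at 90: take all 1500 m² — 3100 still needed.
Source U (110): use full 1500 — 1600 m² to go.
Source 22 (160): use full 1500 — 100 m² to go.
Source 12 (170): take the remaining 100 — done.
Source L, Source N: unused.
Cost = 1500×90 + 1500×110 + 1500×160 + 100×170 = 557000.

557000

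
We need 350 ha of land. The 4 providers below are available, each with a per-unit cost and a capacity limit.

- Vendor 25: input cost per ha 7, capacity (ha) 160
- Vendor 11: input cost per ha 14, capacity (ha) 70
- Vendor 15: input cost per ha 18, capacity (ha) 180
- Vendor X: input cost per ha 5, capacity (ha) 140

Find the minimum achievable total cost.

Cheapest first:
Take 140 from Vendor X at 5 ; need 210 more.
Take 160 from Vendor 25 at 7 ; need 50 more.
Take 50 from Vendor 11 at 14 to finish.
Vendor 15: unused.
Cost = 140×5 + 160×7 + 50×14 = 2520.

2520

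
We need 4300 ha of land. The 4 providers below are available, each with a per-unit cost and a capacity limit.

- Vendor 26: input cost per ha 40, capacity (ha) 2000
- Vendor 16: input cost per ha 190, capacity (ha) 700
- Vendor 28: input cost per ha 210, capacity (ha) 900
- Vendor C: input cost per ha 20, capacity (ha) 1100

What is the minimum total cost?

340000

Fill from the cheapest provider first.
Vendor C (20): use full 1100 → 3200 ha to go.
Take 2000 from Vendor 26 at 40 → need 1200 more.
Take 700 from Vendor 16 at 190 → need 500 more.
Vendor 28 at 210: take 500 of its 900 → requirement met.
Cost = 1100×20 + 2000×40 + 700×190 + 500×210 = 340000.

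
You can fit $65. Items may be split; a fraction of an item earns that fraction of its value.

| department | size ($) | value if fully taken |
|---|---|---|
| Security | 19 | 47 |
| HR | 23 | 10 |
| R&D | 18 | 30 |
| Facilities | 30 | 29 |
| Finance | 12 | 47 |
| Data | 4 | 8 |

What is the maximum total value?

Rank by value-to-size ratio: Finance 47/12≈3.92, Security 47/19≈2.47, Data 8/4≈2, R&D 30/18≈1.67, Facilities 29/30≈0.967, HR 10/23≈0.435.
Finance: take in full, 12 $ for value 47 → 53 left.
Security: take in full, 19 $ for value 47 → 34 left.
All 4 $ of Data fit (value 8) → 30 remain.
Take all of R&D (18 $, value 30) → 12 $ left.
Fill the last 12 $ with part of Facilities: 12/30 of it earns 11.6.
Total value = 143.6.

143.6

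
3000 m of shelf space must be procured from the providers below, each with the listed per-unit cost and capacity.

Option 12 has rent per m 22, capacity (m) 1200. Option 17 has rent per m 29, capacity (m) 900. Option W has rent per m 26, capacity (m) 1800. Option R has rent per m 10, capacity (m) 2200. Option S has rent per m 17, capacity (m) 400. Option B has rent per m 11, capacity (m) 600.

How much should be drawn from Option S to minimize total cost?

200

Cheapest first:
Take 2200 from Option R at 10 — need 800 more.
Option B at 11: take all 600 m — 200 still needed.
Take 200 from Option S at 17 to finish.
Option 12, Option W, Option 17: unused.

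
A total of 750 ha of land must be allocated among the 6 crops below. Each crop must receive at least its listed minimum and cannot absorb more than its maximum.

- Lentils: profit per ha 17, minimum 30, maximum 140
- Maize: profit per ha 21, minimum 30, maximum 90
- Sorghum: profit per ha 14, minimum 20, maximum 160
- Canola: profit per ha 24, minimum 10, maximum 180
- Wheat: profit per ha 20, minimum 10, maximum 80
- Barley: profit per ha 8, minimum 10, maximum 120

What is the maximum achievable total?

Meeting every minimum uses 30+30+20+10+10+10 = 110 ha, leaving 640.
Rank by profit per ha: Canola 24 > Maize 21 > Wheat 20 > Lentils 17 > Sorghum 14 > Barley 8.
Canola: +170 to 180 (cap) ; 470 left.
Give Maize 60 more to hit its cap of 90 ; 410 left.
Give Wheat 70 more to hit its cap of 80 ; 340 left.
Give Lentils 110 more to hit its cap of 140 ; 230 left.
Give Sorghum 140 more to hit its cap of 160 ; 90 left.
Barley has room for 110 more but only 90 remain, so it gets 100.
Total = 17×140 + 21×90 + 14×160 + 24×180 + 20×80 + 8×100 = 13230.

13230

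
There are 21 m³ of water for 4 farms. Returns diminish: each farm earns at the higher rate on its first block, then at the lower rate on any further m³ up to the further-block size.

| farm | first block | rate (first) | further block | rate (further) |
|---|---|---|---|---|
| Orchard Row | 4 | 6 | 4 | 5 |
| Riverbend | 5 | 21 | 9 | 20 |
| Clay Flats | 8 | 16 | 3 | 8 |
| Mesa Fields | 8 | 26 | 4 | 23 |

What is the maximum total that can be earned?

485

Order all 8 blocks by rate: Mesa Fields/T1 26 > Mesa Fields/T2 23 > Riverbend/T1 21 > Riverbend/T2 20 > Clay Flats/T1 16 > Clay Flats/T2 8 > Orchard Row/T1 6 > Orchard Row/T2 5.
Mesa Fields T1 at 26: fill all 8 ; 13 left.
Fill Mesa Fields T2 block (4 at 23) ; 9 left.
Riverbend/T1 (21): +5 ; 4 left.
Riverbend T2 at 20: only 4 left, fill 4.
Total = 26×8 + 23×4 + 21×5 + 20×4 = 485.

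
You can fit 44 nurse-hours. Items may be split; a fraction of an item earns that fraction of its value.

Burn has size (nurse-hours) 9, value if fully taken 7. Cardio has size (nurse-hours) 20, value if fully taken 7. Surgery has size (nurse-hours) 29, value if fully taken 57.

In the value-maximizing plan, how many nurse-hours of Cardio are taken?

6

Rank by value-to-size ratio: Surgery 57/29≈1.97, Burn 7/9≈0.778, Cardio 7/20≈0.35.
Take all of Surgery (29 nurse-hours, value 57) → 15 nurse-hours left.
Take all of Burn (9 nurse-hours, value 7) → 6 nurse-hours left.
Only 6 nurse-hours remain; take 6/20 of Cardio for value 7×6/20 = 2.1.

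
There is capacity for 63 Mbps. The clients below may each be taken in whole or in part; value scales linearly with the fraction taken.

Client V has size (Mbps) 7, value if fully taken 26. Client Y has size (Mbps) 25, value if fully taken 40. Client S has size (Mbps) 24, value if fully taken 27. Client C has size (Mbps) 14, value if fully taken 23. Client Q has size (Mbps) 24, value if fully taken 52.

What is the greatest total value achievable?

129.8

Best value per unit of size first: Client V 26/7≈3.71, Client Q 52/24≈2.17, Client C 23/14≈1.64, Client Y 40/25≈1.6, Client S 27/24≈1.12.
All 7 Mbps of Client V fit (value 26) ; 56 remain.
All 24 Mbps of Client Q fit (value 52) ; 32 remain.
All 14 Mbps of Client C fit (value 23) ; 18 remain.
18 Mbps left: a 18/25 share of Client Y gives 40×18/25 = 28.8.
Total value = 129.8.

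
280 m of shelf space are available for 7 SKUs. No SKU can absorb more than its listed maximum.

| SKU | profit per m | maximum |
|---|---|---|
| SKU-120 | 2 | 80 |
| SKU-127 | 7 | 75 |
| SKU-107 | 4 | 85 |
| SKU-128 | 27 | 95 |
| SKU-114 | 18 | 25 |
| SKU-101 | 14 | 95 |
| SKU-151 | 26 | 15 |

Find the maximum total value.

Rank by profit per m: SKU-128 27 > SKU-151 26 > SKU-114 18 > SKU-101 14 > SKU-127 7 > SKU-107 4 > SKU-120 2.
SKU-128: +95 to 95 (cap) → 185 left.
Give SKU-151 15 to hit its cap of 15 → 170 left.
SKU-114: +25 to 25 (cap) → 145 left.
SKU-101 takes 95 to reach its cap of 95 → 50 left.
SKU-127 has room for 75 but only 50 remain, so it gets 50.
Total = 7×50 + 27×95 + 18×25 + 14×95 + 26×15 = 5085.

5085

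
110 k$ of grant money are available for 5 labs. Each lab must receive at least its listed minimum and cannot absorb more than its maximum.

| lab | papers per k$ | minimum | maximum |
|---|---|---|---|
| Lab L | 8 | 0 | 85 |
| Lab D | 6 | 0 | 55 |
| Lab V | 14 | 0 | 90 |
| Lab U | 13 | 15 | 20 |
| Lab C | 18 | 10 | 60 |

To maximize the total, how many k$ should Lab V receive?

Meeting every minimum uses 0+0+0+15+10 = 25 k$, leaving 85.
Highest papers per k$ first: Lab C 18 > Lab V 14 > Lab U 13 > Lab L 8 > Lab D 6.
Lab C takes 50 more to reach its cap of 60 → 35 left.
Only 35 left; Lab V takes them to reach 35.

35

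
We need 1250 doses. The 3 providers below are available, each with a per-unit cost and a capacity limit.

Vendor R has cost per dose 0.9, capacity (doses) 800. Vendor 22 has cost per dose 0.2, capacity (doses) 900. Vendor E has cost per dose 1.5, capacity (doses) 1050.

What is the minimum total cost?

Cheapest first:
Vendor 22 (0.2): use full 900 — 350 doses to go.
Take 350 from Vendor R at 0.9 to finish.
Vendor E: unused.
Cost = 900×0.2 + 350×0.9 = 495.

495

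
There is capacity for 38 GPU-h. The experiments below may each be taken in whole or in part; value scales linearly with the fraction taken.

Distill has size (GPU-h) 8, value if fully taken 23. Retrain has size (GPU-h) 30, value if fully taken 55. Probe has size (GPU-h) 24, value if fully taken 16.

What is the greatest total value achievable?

Rank by value-to-size ratio: Distill 23/8≈2.88, Retrain 55/30≈1.83, Probe 16/24≈0.667.
All 8 GPU-h of Distill fit (value 23) — 30 remain.
All 30 GPU-h of Retrain fit (value 55) — 0 remain.
Total value = 78.

78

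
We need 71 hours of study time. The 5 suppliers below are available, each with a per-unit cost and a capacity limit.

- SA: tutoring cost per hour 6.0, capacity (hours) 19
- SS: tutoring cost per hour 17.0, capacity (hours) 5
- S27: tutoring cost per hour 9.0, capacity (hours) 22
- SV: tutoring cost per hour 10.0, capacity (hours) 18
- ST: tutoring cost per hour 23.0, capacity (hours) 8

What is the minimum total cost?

Fill from the cheapest supplier first.
Take 19 from SA at 6.0 ; need 52 more.
S27 (9.0): use full 22 ; 30 hours to go.
Take 18 from SV at 10.0 ; need 12 more.
SS (17.0): use full 5 ; 7 hours to go.
ST (23.0): take the remaining 7 ; done.
Cost = 19×6.0 + 22×9.0 + 18×10.0 + 5×17.0 + 7×23.0 = 738.

738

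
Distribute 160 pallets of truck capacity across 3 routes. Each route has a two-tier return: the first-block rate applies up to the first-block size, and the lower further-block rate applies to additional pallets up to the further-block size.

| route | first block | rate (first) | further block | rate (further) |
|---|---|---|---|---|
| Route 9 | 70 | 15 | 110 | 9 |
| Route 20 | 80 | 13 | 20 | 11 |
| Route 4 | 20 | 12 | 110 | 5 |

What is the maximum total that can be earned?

Rank every tier by rate: Route 9/T1 15 > Route 20/T1 13 > Route 4/T1 12 > Route 20/T2 11 > Route 9/T2 9 > Route 4/T2 5.
Fill Route 9 T1 block (70 at 15) — 90 left.
Route 20/T1 (13): +80 — 10 left.
Route 4 T1 at 12: only 10 left, fill 10.
Total = 15×70 + 13×80 + 12×10 = 2210.

2210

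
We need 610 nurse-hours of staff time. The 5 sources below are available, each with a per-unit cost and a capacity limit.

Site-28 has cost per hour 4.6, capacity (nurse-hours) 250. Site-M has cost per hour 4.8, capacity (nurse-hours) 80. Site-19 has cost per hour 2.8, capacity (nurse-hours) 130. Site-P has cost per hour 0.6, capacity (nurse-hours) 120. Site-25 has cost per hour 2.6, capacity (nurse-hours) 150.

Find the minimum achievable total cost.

Fill from the cheapest source first.
Site-P at 0.6: take all 120 nurse-hours ; 490 still needed.
Site-25 (2.6): use full 150 ; 340 nurse-hours to go.
Site-19 at 2.8: take all 130 nurse-hours ; 210 still needed.
Site-28 (4.6): take the remaining 210 ; done.
Site-M: unused.
Cost = 120×0.6 + 150×2.6 + 130×2.8 + 210×4.6 = 1792.

1792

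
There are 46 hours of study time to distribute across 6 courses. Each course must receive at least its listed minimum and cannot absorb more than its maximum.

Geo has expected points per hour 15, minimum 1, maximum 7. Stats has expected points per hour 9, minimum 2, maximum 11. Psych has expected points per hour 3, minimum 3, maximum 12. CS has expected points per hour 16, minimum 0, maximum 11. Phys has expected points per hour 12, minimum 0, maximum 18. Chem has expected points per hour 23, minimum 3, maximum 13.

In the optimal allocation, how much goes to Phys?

Meeting every minimum uses 1+2+3+0+0+3 = 9 hours, leaving 37.
Rank by expected points per hour: Chem 23 > CS 16 > Geo 15 > Phys 12 > Stats 9 > Psych 3.
Chem: +10 to 13 (cap) — 27 left.
Give CS 11 more to hit its cap of 11 — 16 left.
Geo: +6 to 7 (cap) — 10 left.
Phys has room for 18 more but only 10 remain, so it gets 10.

10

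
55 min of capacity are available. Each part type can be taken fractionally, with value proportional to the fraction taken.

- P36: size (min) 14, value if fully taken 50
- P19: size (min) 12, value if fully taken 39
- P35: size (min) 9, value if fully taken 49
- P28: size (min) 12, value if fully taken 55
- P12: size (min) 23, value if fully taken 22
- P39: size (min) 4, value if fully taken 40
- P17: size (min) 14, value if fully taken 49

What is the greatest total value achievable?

249.5

Sort by value density: P39 40/4≈10, P35 49/9≈5.44, P28 55/12≈4.58, P36 50/14≈3.57, P17 49/14≈3.5, P19 39/12≈3.25, P12 22/23≈0.957.
P39: take in full, 4 min for value 40 — 51 left.
Take all of P35 (9 min, value 49) — 42 min left.
Take all of P28 (12 min, value 55) — 30 min left.
All 14 min of P36 fit (value 50) — 16 remain.
All 14 min of P17 fit (value 49) — 2 remain.
Only 2 min remain; take 2/12 of P19 for value 39×2/12 = 6.5.
Total value = 249.5.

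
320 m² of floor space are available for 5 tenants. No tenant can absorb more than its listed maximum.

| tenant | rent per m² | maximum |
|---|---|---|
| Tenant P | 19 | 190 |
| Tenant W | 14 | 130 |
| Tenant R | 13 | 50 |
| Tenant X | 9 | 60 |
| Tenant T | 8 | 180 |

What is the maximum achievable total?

5430

Highest rent per m² first: Tenant P 19 > Tenant W 14 > Tenant R 13 > Tenant X 9 > Tenant T 8.
Tenant P: +190 to 190 (cap) ; 130 left.
Tenant W: +130 to 130 (cap) ; 0 left.
Total = 19×190 + 14×130 = 5430.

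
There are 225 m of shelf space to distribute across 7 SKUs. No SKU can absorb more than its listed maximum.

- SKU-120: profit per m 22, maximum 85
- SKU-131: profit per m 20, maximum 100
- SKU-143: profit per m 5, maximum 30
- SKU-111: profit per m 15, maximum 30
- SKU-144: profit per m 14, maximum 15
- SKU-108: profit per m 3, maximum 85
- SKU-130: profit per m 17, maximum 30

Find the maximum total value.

4530

Order the SKUs by profit per m: SKU-120 22 > SKU-131 20 > SKU-130 17 > SKU-111 15 > SKU-144 14 > SKU-143 5 > SKU-108 3.
SKU-120: +85 to 85 (cap) → 140 left.
SKU-131 takes 100 to reach its cap of 100 → 40 left.
Give SKU-130 30 to hit its cap of 30 → 10 left.
SKU-111: +10 (room for 30) → 10. Pool exhausted.
Total = 22×85 + 20×100 + 15×10 + 17×30 = 4530.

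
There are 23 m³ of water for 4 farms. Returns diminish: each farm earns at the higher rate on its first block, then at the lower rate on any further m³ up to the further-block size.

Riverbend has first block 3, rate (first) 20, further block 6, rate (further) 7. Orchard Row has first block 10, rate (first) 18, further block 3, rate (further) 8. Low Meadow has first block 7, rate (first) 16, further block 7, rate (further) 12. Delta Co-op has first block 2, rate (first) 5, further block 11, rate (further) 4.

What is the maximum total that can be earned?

Rank every tier by rate: Riverbend/first 20 > Orchard Row/first 18 > Low Meadow/first 16 > Low Meadow/second 12 > Orchard Row/second 8 > Riverbend/second 7 > Delta Co-op/first 5 > Delta Co-op/second 4.
Fill Riverbend first block (3 at 20) → 20 left.
Orchard Row first at 18: fill all 10 → 10 left.
Fill Low Meadow first block (7 at 16) → 3 left.
3 remain; put them into Low Meadow second at 12.
Total = 20×3 + 18×10 + 16×7 + 12×3 = 388.

388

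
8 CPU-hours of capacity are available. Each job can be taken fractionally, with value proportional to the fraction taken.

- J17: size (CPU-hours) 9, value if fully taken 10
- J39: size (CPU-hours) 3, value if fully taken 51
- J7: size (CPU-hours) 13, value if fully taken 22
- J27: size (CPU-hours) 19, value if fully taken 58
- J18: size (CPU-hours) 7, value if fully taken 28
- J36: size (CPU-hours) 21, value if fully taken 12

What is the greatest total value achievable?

Sort by value density: J39 51/3≈17, J18 28/7≈4, J27 58/19≈3.05, J7 22/13≈1.69, J17 10/9≈1.11, J36 12/21≈0.571.
J39: take in full, 3 CPU-hours for value 51 — 5 left.
5 CPU-hours left: a 5/7 share of J18 gives 28×5/7 = 20.
Total value = 71.

71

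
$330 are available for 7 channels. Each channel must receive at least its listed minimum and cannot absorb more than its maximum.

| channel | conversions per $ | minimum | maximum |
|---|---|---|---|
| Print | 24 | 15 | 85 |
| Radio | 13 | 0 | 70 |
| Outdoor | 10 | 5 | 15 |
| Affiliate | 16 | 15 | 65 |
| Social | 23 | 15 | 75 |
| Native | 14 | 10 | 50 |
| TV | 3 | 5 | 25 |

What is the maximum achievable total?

Meeting every minimum uses 15+0+5+15+15+10+5 = 65 $, leaving 265.
Order the channels by conversions per $: Print 24 > Social 23 > Affiliate 16 > Native 14 > Radio 13 > Outdoor 10 > TV 3.
Print takes 70 more to reach its cap of 85 ; 195 left.
Give Social 60 more to hit its cap of 75 ; 135 left.
Affiliate takes 50 more to reach its cap of 65 ; 85 left.
Give Native 40 more to hit its cap of 50 ; 45 left.
Radio has room for 70 more but only 45 remain, so it gets 45.
Total = 24×85 + 13×45 + 10×5 + 16×65 + 23×75 + 14×50 + 3×5 = 6155.

6155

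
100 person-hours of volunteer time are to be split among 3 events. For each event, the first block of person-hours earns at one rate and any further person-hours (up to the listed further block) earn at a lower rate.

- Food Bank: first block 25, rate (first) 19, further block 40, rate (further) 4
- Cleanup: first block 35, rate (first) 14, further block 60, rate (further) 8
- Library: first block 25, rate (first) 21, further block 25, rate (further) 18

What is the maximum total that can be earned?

Order all 6 blocks by rate: Library/tier1 21 > Food Bank/tier1 19 > Library/tier2 18 > Cleanup/tier1 14 > Cleanup/tier2 8 > Food Bank/tier2 4.
Fill Library tier1 block (25 at 21) — 75 left.
Food Bank tier1 at 19: fill all 25 — 50 left.
Fill Library tier2 block (25 at 18) — 25 left.
Cleanup/tier1: +25 of 35 at 14; pool empty.
Total = 21×25 + 19×25 + 18×25 + 14×25 = 1800.

1800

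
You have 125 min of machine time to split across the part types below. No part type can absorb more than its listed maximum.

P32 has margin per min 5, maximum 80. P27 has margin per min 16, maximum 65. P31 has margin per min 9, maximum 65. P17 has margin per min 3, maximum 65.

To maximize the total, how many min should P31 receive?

Rank by margin per min: P27 16 > P31 9 > P32 5 > P17 3.
Give P27 65 to hit its cap of 65 → 60 left.
P31 has room for 65 but only 60 remain, so it gets 60.

60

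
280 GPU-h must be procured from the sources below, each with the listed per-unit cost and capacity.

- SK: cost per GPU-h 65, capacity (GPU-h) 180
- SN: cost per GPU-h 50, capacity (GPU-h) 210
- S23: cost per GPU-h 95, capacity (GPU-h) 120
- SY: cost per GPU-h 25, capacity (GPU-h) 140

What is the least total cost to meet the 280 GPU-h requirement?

10500

Cheapest first:
SY at 25: take all 140 GPU-h ; 140 still needed.
SN at 50: take 140 of its 210 ; requirement met.
SK, S23: unused.
Cost = 140×25 + 140×50 = 10500.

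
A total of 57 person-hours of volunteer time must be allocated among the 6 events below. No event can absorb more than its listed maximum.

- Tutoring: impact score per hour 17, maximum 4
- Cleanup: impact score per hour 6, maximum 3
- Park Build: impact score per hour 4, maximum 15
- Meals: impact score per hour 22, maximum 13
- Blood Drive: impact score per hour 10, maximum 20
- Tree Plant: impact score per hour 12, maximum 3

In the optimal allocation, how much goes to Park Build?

14

Order the events by impact score per hour: Meals 22 > Tutoring 17 > Tree Plant 12 > Blood Drive 10 > Cleanup 6 > Park Build 4.
Give Meals 13 to hit its cap of 13 ; 44 left.
Tutoring: +4 to 4 (cap) ; 40 left.
Tree Plant takes 3 to reach its cap of 3 ; 37 left.
Give Blood Drive 20 to hit its cap of 20 ; 17 left.
Cleanup takes 3 to reach its cap of 3 ; 14 left.
Park Build has room for 15 but only 14 remain, so it gets 14.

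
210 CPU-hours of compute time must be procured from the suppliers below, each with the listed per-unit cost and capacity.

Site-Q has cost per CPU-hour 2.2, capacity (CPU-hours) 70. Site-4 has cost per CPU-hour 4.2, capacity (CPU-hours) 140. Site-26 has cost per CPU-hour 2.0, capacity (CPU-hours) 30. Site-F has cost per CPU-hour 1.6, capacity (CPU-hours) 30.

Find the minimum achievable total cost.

598

Fill from the cheapest supplier first.
Take 30 from Site-F at 1.6 ; need 180 more.
Site-26 at 2.0: take all 30 CPU-hours ; 150 still needed.
Site-Q at 2.2: take all 70 CPU-hours ; 80 still needed.
Site-4 (4.2): take the remaining 80 ; done.
Cost = 30×1.6 + 30×2.0 + 70×2.2 + 80×4.2 = 598.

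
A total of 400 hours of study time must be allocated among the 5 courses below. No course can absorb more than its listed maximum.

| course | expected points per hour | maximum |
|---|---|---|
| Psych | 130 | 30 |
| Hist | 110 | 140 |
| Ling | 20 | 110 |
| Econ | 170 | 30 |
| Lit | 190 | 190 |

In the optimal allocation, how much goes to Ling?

10

Rank by expected points per hour: Lit 190 > Econ 170 > Psych 130 > Hist 110 > Ling 20.
Lit: +190 to 190 (cap) — 210 left.
Econ: +30 to 30 (cap) — 180 left.
Psych takes 30 to reach its cap of 30 — 150 left.
Hist takes 140 to reach its cap of 140 — 10 left.
Ling has room for 110 but only 10 remain, so it gets 10.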